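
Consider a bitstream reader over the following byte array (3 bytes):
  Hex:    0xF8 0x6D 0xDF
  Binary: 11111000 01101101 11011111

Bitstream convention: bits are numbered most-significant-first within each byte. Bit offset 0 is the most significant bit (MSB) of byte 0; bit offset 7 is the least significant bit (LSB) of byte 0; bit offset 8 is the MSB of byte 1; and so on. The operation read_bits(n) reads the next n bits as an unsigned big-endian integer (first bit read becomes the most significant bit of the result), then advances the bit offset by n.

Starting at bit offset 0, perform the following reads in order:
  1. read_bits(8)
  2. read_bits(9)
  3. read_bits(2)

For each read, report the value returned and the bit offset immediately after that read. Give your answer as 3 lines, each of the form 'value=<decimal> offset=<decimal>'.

Answer: value=248 offset=8
value=219 offset=17
value=2 offset=19

Derivation:
Read 1: bits[0:8] width=8 -> value=248 (bin 11111000); offset now 8 = byte 1 bit 0; 16 bits remain
Read 2: bits[8:17] width=9 -> value=219 (bin 011011011); offset now 17 = byte 2 bit 1; 7 bits remain
Read 3: bits[17:19] width=2 -> value=2 (bin 10); offset now 19 = byte 2 bit 3; 5 bits remain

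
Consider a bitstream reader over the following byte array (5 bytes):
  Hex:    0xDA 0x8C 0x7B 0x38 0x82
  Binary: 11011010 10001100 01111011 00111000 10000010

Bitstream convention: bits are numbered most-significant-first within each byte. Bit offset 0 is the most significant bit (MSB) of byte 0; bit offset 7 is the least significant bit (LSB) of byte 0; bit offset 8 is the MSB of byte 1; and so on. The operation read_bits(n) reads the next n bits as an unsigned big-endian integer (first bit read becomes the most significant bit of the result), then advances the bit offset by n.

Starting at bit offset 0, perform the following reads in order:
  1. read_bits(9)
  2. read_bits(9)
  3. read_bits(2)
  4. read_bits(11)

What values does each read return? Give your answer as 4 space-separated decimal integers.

Read 1: bits[0:9] width=9 -> value=437 (bin 110110101); offset now 9 = byte 1 bit 1; 31 bits remain
Read 2: bits[9:18] width=9 -> value=49 (bin 000110001); offset now 18 = byte 2 bit 2; 22 bits remain
Read 3: bits[18:20] width=2 -> value=3 (bin 11); offset now 20 = byte 2 bit 4; 20 bits remain
Read 4: bits[20:31] width=11 -> value=1436 (bin 10110011100); offset now 31 = byte 3 bit 7; 9 bits remain

Answer: 437 49 3 1436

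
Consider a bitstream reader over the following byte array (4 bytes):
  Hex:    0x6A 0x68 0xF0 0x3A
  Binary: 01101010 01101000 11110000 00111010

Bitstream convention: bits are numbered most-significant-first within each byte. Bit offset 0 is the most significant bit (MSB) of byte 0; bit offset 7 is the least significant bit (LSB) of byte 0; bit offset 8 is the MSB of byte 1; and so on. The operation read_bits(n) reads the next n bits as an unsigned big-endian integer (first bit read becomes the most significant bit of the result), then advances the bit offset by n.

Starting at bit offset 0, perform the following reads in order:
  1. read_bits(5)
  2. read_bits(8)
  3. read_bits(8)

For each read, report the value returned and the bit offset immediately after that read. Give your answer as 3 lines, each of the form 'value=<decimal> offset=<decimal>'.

Read 1: bits[0:5] width=5 -> value=13 (bin 01101); offset now 5 = byte 0 bit 5; 27 bits remain
Read 2: bits[5:13] width=8 -> value=77 (bin 01001101); offset now 13 = byte 1 bit 5; 19 bits remain
Read 3: bits[13:21] width=8 -> value=30 (bin 00011110); offset now 21 = byte 2 bit 5; 11 bits remain

Answer: value=13 offset=5
value=77 offset=13
value=30 offset=21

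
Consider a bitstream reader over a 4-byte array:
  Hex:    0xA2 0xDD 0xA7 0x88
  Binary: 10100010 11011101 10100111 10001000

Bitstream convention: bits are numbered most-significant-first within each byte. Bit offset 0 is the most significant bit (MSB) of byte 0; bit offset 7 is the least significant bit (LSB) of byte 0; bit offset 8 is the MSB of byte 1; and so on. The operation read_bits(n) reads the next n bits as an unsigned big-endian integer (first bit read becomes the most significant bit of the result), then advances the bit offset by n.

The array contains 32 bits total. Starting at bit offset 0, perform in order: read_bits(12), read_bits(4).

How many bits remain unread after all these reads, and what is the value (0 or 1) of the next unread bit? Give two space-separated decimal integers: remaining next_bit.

Answer: 16 1

Derivation:
Read 1: bits[0:12] width=12 -> value=2605 (bin 101000101101); offset now 12 = byte 1 bit 4; 20 bits remain
Read 2: bits[12:16] width=4 -> value=13 (bin 1101); offset now 16 = byte 2 bit 0; 16 bits remain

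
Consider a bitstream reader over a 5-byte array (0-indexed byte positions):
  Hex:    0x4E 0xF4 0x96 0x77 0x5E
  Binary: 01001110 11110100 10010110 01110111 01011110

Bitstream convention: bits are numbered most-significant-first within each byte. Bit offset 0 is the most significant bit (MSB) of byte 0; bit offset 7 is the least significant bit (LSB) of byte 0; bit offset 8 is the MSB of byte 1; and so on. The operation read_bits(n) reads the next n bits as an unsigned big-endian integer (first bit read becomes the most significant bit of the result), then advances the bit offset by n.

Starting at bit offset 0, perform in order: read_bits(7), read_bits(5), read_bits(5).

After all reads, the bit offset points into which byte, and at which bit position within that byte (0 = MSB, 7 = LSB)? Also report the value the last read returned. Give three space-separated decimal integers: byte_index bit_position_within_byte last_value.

Answer: 2 1 9

Derivation:
Read 1: bits[0:7] width=7 -> value=39 (bin 0100111); offset now 7 = byte 0 bit 7; 33 bits remain
Read 2: bits[7:12] width=5 -> value=15 (bin 01111); offset now 12 = byte 1 bit 4; 28 bits remain
Read 3: bits[12:17] width=5 -> value=9 (bin 01001); offset now 17 = byte 2 bit 1; 23 bits remain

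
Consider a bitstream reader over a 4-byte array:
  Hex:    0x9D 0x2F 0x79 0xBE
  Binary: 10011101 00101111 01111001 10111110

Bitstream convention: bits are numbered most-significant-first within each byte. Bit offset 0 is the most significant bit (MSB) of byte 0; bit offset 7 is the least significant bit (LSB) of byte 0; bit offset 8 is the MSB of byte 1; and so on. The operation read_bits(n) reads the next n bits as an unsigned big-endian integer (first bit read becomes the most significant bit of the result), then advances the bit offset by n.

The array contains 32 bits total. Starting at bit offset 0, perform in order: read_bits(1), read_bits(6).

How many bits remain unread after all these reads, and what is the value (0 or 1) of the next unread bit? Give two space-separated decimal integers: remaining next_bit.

Read 1: bits[0:1] width=1 -> value=1 (bin 1); offset now 1 = byte 0 bit 1; 31 bits remain
Read 2: bits[1:7] width=6 -> value=14 (bin 001110); offset now 7 = byte 0 bit 7; 25 bits remain

Answer: 25 1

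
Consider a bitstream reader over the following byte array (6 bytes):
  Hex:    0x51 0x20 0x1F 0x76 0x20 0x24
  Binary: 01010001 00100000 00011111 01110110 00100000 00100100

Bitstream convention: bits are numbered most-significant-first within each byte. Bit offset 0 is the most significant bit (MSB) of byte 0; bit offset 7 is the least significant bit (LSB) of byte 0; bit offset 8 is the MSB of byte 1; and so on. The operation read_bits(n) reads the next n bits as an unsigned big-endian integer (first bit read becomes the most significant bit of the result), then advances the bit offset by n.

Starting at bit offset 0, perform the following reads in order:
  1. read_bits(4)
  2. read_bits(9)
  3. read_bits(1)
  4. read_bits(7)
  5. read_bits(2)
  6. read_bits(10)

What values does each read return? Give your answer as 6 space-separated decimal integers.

Answer: 5 36 0 3 3 748

Derivation:
Read 1: bits[0:4] width=4 -> value=5 (bin 0101); offset now 4 = byte 0 bit 4; 44 bits remain
Read 2: bits[4:13] width=9 -> value=36 (bin 000100100); offset now 13 = byte 1 bit 5; 35 bits remain
Read 3: bits[13:14] width=1 -> value=0 (bin 0); offset now 14 = byte 1 bit 6; 34 bits remain
Read 4: bits[14:21] width=7 -> value=3 (bin 0000011); offset now 21 = byte 2 bit 5; 27 bits remain
Read 5: bits[21:23] width=2 -> value=3 (bin 11); offset now 23 = byte 2 bit 7; 25 bits remain
Read 6: bits[23:33] width=10 -> value=748 (bin 1011101100); offset now 33 = byte 4 bit 1; 15 bits remain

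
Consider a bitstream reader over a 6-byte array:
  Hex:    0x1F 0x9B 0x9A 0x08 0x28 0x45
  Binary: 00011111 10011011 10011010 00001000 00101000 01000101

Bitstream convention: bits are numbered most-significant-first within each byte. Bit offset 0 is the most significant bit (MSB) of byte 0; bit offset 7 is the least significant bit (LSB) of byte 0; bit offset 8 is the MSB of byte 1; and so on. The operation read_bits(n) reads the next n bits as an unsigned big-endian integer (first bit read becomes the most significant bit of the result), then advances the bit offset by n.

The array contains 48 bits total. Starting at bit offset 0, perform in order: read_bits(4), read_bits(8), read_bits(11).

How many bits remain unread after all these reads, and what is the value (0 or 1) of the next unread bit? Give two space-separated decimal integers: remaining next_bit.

Read 1: bits[0:4] width=4 -> value=1 (bin 0001); offset now 4 = byte 0 bit 4; 44 bits remain
Read 2: bits[4:12] width=8 -> value=249 (bin 11111001); offset now 12 = byte 1 bit 4; 36 bits remain
Read 3: bits[12:23] width=11 -> value=1485 (bin 10111001101); offset now 23 = byte 2 bit 7; 25 bits remain

Answer: 25 0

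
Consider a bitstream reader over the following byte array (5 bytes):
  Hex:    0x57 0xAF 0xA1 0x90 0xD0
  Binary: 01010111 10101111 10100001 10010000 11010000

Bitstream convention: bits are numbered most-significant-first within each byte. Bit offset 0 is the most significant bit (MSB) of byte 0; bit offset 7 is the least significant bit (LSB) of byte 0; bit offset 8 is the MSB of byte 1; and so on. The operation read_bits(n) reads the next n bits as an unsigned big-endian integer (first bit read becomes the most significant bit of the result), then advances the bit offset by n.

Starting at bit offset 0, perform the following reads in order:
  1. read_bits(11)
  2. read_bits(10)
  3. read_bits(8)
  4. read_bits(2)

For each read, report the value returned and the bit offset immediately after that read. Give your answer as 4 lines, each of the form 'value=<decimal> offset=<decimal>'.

Answer: value=701 offset=11
value=500 offset=21
value=50 offset=29
value=0 offset=31

Derivation:
Read 1: bits[0:11] width=11 -> value=701 (bin 01010111101); offset now 11 = byte 1 bit 3; 29 bits remain
Read 2: bits[11:21] width=10 -> value=500 (bin 0111110100); offset now 21 = byte 2 bit 5; 19 bits remain
Read 3: bits[21:29] width=8 -> value=50 (bin 00110010); offset now 29 = byte 3 bit 5; 11 bits remain
Read 4: bits[29:31] width=2 -> value=0 (bin 00); offset now 31 = byte 3 bit 7; 9 bits remain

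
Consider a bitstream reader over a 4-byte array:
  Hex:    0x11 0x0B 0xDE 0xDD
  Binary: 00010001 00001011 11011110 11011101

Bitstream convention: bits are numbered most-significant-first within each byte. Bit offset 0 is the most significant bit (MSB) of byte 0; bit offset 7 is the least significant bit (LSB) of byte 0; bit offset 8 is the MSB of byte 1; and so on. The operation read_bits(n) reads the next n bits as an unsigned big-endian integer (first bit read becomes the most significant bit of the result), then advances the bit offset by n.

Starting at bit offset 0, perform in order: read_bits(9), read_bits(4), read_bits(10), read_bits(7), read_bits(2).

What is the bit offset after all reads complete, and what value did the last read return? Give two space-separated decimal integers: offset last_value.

Answer: 32 1

Derivation:
Read 1: bits[0:9] width=9 -> value=34 (bin 000100010); offset now 9 = byte 1 bit 1; 23 bits remain
Read 2: bits[9:13] width=4 -> value=1 (bin 0001); offset now 13 = byte 1 bit 5; 19 bits remain
Read 3: bits[13:23] width=10 -> value=495 (bin 0111101111); offset now 23 = byte 2 bit 7; 9 bits remain
Read 4: bits[23:30] width=7 -> value=55 (bin 0110111); offset now 30 = byte 3 bit 6; 2 bits remain
Read 5: bits[30:32] width=2 -> value=1 (bin 01); offset now 32 = byte 4 bit 0; 0 bits remain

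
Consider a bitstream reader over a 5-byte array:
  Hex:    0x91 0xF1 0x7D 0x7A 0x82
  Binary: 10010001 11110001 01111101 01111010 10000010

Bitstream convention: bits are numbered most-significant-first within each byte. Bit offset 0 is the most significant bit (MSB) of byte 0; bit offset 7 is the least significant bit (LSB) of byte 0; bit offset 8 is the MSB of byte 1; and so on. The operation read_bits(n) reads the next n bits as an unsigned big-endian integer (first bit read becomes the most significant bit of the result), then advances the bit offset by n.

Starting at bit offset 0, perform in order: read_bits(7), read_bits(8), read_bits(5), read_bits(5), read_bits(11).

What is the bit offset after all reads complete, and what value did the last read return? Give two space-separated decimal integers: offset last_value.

Answer: 36 1960

Derivation:
Read 1: bits[0:7] width=7 -> value=72 (bin 1001000); offset now 7 = byte 0 bit 7; 33 bits remain
Read 2: bits[7:15] width=8 -> value=248 (bin 11111000); offset now 15 = byte 1 bit 7; 25 bits remain
Read 3: bits[15:20] width=5 -> value=23 (bin 10111); offset now 20 = byte 2 bit 4; 20 bits remain
Read 4: bits[20:25] width=5 -> value=26 (bin 11010); offset now 25 = byte 3 bit 1; 15 bits remain
Read 5: bits[25:36] width=11 -> value=1960 (bin 11110101000); offset now 36 = byte 4 bit 4; 4 bits remain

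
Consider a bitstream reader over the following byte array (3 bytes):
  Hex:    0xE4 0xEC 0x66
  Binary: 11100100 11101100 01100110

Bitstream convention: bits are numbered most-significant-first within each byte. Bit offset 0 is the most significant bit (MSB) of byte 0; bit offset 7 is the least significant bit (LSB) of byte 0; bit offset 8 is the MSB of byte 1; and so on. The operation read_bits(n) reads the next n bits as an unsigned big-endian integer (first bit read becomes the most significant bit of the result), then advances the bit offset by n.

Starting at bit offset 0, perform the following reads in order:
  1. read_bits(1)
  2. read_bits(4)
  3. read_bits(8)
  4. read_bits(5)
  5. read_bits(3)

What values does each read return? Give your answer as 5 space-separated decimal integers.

Read 1: bits[0:1] width=1 -> value=1 (bin 1); offset now 1 = byte 0 bit 1; 23 bits remain
Read 2: bits[1:5] width=4 -> value=12 (bin 1100); offset now 5 = byte 0 bit 5; 19 bits remain
Read 3: bits[5:13] width=8 -> value=157 (bin 10011101); offset now 13 = byte 1 bit 5; 11 bits remain
Read 4: bits[13:18] width=5 -> value=17 (bin 10001); offset now 18 = byte 2 bit 2; 6 bits remain
Read 5: bits[18:21] width=3 -> value=4 (bin 100); offset now 21 = byte 2 bit 5; 3 bits remain

Answer: 1 12 157 17 4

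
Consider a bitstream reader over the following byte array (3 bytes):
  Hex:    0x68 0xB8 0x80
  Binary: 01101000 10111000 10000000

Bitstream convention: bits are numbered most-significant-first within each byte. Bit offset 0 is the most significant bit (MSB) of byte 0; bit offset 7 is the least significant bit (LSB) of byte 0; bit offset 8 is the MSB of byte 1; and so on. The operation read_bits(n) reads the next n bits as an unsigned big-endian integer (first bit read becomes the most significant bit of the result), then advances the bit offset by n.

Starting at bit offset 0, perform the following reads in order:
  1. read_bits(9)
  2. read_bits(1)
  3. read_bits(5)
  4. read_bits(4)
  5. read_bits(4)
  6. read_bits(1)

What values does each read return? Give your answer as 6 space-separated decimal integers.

Read 1: bits[0:9] width=9 -> value=209 (bin 011010001); offset now 9 = byte 1 bit 1; 15 bits remain
Read 2: bits[9:10] width=1 -> value=0 (bin 0); offset now 10 = byte 1 bit 2; 14 bits remain
Read 3: bits[10:15] width=5 -> value=28 (bin 11100); offset now 15 = byte 1 bit 7; 9 bits remain
Read 4: bits[15:19] width=4 -> value=4 (bin 0100); offset now 19 = byte 2 bit 3; 5 bits remain
Read 5: bits[19:23] width=4 -> value=0 (bin 0000); offset now 23 = byte 2 bit 7; 1 bits remain
Read 6: bits[23:24] width=1 -> value=0 (bin 0); offset now 24 = byte 3 bit 0; 0 bits remain

Answer: 209 0 28 4 0 0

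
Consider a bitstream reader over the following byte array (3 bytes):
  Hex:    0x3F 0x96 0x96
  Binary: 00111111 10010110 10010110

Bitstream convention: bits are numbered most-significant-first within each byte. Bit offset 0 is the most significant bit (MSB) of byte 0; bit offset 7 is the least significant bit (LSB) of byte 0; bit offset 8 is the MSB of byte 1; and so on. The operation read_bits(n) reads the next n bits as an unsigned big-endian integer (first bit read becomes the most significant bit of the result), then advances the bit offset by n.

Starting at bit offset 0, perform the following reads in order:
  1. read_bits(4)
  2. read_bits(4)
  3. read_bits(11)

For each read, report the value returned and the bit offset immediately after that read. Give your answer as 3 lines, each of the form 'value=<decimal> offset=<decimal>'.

Read 1: bits[0:4] width=4 -> value=3 (bin 0011); offset now 4 = byte 0 bit 4; 20 bits remain
Read 2: bits[4:8] width=4 -> value=15 (bin 1111); offset now 8 = byte 1 bit 0; 16 bits remain
Read 3: bits[8:19] width=11 -> value=1204 (bin 10010110100); offset now 19 = byte 2 bit 3; 5 bits remain

Answer: value=3 offset=4
value=15 offset=8
value=1204 offset=19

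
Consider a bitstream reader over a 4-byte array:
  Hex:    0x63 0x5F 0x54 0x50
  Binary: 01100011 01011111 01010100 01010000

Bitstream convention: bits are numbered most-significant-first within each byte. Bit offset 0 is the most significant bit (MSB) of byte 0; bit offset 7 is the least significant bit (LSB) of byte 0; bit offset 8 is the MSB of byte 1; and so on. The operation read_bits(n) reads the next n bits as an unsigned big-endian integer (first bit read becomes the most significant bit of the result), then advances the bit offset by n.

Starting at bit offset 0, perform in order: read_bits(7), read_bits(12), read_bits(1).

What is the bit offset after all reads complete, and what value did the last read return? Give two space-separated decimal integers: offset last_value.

Read 1: bits[0:7] width=7 -> value=49 (bin 0110001); offset now 7 = byte 0 bit 7; 25 bits remain
Read 2: bits[7:19] width=12 -> value=2810 (bin 101011111010); offset now 19 = byte 2 bit 3; 13 bits remain
Read 3: bits[19:20] width=1 -> value=1 (bin 1); offset now 20 = byte 2 bit 4; 12 bits remain

Answer: 20 1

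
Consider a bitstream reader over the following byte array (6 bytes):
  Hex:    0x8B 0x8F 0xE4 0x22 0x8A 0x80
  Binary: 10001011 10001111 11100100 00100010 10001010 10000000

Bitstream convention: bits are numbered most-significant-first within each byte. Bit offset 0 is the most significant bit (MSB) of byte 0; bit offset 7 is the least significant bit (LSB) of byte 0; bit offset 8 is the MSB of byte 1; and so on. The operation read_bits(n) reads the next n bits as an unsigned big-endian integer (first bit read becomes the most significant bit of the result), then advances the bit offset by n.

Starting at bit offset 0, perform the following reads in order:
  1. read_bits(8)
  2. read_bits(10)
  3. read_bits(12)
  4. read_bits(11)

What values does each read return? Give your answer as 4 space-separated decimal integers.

Answer: 139 575 2312 1301

Derivation:
Read 1: bits[0:8] width=8 -> value=139 (bin 10001011); offset now 8 = byte 1 bit 0; 40 bits remain
Read 2: bits[8:18] width=10 -> value=575 (bin 1000111111); offset now 18 = byte 2 bit 2; 30 bits remain
Read 3: bits[18:30] width=12 -> value=2312 (bin 100100001000); offset now 30 = byte 3 bit 6; 18 bits remain
Read 4: bits[30:41] width=11 -> value=1301 (bin 10100010101); offset now 41 = byte 5 bit 1; 7 bits remain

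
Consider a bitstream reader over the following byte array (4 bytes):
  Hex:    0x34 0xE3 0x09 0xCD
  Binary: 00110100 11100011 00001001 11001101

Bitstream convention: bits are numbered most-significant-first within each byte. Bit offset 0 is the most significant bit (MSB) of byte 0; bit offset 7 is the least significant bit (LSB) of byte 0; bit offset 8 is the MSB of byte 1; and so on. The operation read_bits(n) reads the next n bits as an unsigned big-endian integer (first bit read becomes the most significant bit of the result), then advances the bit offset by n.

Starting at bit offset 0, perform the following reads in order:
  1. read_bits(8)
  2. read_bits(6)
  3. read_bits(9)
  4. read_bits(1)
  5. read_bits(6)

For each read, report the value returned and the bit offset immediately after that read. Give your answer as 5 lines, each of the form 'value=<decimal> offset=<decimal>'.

Read 1: bits[0:8] width=8 -> value=52 (bin 00110100); offset now 8 = byte 1 bit 0; 24 bits remain
Read 2: bits[8:14] width=6 -> value=56 (bin 111000); offset now 14 = byte 1 bit 6; 18 bits remain
Read 3: bits[14:23] width=9 -> value=388 (bin 110000100); offset now 23 = byte 2 bit 7; 9 bits remain
Read 4: bits[23:24] width=1 -> value=1 (bin 1); offset now 24 = byte 3 bit 0; 8 bits remain
Read 5: bits[24:30] width=6 -> value=51 (bin 110011); offset now 30 = byte 3 bit 6; 2 bits remain

Answer: value=52 offset=8
value=56 offset=14
value=388 offset=23
value=1 offset=24
value=51 offset=30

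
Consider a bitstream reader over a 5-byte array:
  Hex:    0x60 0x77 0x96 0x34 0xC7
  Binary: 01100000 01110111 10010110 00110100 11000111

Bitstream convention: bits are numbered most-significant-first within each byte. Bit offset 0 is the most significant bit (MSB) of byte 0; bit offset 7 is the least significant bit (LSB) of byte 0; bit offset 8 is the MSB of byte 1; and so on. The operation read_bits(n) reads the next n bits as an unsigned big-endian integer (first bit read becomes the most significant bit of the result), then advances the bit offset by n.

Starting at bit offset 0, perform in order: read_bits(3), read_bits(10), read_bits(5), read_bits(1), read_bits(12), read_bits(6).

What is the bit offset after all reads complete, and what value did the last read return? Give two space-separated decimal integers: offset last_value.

Answer: 37 24

Derivation:
Read 1: bits[0:3] width=3 -> value=3 (bin 011); offset now 3 = byte 0 bit 3; 37 bits remain
Read 2: bits[3:13] width=10 -> value=14 (bin 0000001110); offset now 13 = byte 1 bit 5; 27 bits remain
Read 3: bits[13:18] width=5 -> value=30 (bin 11110); offset now 18 = byte 2 bit 2; 22 bits remain
Read 4: bits[18:19] width=1 -> value=0 (bin 0); offset now 19 = byte 2 bit 3; 21 bits remain
Read 5: bits[19:31] width=12 -> value=2842 (bin 101100011010); offset now 31 = byte 3 bit 7; 9 bits remain
Read 6: bits[31:37] width=6 -> value=24 (bin 011000); offset now 37 = byte 4 bit 5; 3 bits remain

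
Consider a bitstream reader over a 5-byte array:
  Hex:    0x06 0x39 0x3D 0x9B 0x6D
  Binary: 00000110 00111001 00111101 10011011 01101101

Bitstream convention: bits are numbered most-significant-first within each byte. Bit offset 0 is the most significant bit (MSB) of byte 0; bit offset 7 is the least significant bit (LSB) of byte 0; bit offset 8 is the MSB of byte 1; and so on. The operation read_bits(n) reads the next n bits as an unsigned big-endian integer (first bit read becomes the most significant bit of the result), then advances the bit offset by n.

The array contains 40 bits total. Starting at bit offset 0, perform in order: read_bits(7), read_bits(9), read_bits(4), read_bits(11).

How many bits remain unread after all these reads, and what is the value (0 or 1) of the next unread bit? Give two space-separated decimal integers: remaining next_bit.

Answer: 9 1

Derivation:
Read 1: bits[0:7] width=7 -> value=3 (bin 0000011); offset now 7 = byte 0 bit 7; 33 bits remain
Read 2: bits[7:16] width=9 -> value=57 (bin 000111001); offset now 16 = byte 2 bit 0; 24 bits remain
Read 3: bits[16:20] width=4 -> value=3 (bin 0011); offset now 20 = byte 2 bit 4; 20 bits remain
Read 4: bits[20:31] width=11 -> value=1741 (bin 11011001101); offset now 31 = byte 3 bit 7; 9 bits remain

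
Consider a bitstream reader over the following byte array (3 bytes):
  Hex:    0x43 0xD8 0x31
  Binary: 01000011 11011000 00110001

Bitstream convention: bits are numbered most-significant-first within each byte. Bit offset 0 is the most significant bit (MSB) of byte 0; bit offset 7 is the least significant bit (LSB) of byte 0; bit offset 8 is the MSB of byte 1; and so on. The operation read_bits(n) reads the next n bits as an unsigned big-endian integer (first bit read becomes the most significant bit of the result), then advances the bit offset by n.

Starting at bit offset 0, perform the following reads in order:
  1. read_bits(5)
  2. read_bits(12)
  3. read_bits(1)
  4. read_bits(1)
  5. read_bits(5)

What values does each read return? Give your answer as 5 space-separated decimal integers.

Answer: 8 1968 0 1 17

Derivation:
Read 1: bits[0:5] width=5 -> value=8 (bin 01000); offset now 5 = byte 0 bit 5; 19 bits remain
Read 2: bits[5:17] width=12 -> value=1968 (bin 011110110000); offset now 17 = byte 2 bit 1; 7 bits remain
Read 3: bits[17:18] width=1 -> value=0 (bin 0); offset now 18 = byte 2 bit 2; 6 bits remain
Read 4: bits[18:19] width=1 -> value=1 (bin 1); offset now 19 = byte 2 bit 3; 5 bits remain
Read 5: bits[19:24] width=5 -> value=17 (bin 10001); offset now 24 = byte 3 bit 0; 0 bits remain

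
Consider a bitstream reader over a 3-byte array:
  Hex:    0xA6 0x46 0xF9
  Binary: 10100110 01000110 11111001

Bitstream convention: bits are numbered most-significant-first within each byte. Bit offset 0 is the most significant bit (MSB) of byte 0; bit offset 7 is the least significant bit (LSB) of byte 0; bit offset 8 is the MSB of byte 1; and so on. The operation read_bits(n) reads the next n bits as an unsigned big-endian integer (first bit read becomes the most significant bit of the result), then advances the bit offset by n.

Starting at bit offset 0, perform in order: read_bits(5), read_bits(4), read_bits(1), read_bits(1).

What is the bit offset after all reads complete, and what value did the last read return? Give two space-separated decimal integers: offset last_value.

Read 1: bits[0:5] width=5 -> value=20 (bin 10100); offset now 5 = byte 0 bit 5; 19 bits remain
Read 2: bits[5:9] width=4 -> value=12 (bin 1100); offset now 9 = byte 1 bit 1; 15 bits remain
Read 3: bits[9:10] width=1 -> value=1 (bin 1); offset now 10 = byte 1 bit 2; 14 bits remain
Read 4: bits[10:11] width=1 -> value=0 (bin 0); offset now 11 = byte 1 bit 3; 13 bits remain

Answer: 11 0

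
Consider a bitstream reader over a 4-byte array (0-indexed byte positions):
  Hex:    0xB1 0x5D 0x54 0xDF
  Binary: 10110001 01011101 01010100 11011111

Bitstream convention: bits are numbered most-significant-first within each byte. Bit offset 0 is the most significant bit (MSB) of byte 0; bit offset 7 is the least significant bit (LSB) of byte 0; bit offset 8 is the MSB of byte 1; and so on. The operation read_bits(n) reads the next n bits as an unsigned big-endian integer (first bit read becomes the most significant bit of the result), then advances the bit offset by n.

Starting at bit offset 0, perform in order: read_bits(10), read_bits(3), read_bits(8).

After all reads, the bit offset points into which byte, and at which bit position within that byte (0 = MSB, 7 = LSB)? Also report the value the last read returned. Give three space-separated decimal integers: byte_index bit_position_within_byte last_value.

Answer: 2 5 170

Derivation:
Read 1: bits[0:10] width=10 -> value=709 (bin 1011000101); offset now 10 = byte 1 bit 2; 22 bits remain
Read 2: bits[10:13] width=3 -> value=3 (bin 011); offset now 13 = byte 1 bit 5; 19 bits remain
Read 3: bits[13:21] width=8 -> value=170 (bin 10101010); offset now 21 = byte 2 bit 5; 11 bits remain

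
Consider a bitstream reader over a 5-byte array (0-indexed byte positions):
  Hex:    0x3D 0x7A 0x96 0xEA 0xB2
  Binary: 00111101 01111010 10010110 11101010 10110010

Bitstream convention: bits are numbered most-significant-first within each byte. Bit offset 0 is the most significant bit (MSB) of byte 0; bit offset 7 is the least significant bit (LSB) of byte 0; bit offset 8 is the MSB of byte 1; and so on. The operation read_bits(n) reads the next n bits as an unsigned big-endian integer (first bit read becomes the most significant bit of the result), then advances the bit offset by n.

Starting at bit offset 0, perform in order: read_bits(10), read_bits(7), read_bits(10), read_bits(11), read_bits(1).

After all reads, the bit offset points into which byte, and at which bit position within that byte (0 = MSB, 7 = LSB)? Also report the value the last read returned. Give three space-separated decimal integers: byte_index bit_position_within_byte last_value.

Answer: 4 7 1

Derivation:
Read 1: bits[0:10] width=10 -> value=245 (bin 0011110101); offset now 10 = byte 1 bit 2; 30 bits remain
Read 2: bits[10:17] width=7 -> value=117 (bin 1110101); offset now 17 = byte 2 bit 1; 23 bits remain
Read 3: bits[17:27] width=10 -> value=183 (bin 0010110111); offset now 27 = byte 3 bit 3; 13 bits remain
Read 4: bits[27:38] width=11 -> value=684 (bin 01010101100); offset now 38 = byte 4 bit 6; 2 bits remain
Read 5: bits[38:39] width=1 -> value=1 (bin 1); offset now 39 = byte 4 bit 7; 1 bits remain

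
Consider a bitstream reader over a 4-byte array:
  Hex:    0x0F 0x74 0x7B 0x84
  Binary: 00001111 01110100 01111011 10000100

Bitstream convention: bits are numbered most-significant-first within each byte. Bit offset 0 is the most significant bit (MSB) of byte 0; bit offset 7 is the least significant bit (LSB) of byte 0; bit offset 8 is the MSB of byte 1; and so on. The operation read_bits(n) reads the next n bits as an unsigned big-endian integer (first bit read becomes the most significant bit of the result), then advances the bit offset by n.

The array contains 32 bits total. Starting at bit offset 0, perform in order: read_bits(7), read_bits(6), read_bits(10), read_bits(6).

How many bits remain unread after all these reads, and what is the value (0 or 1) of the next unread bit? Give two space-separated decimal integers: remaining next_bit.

Answer: 3 1

Derivation:
Read 1: bits[0:7] width=7 -> value=7 (bin 0000111); offset now 7 = byte 0 bit 7; 25 bits remain
Read 2: bits[7:13] width=6 -> value=46 (bin 101110); offset now 13 = byte 1 bit 5; 19 bits remain
Read 3: bits[13:23] width=10 -> value=573 (bin 1000111101); offset now 23 = byte 2 bit 7; 9 bits remain
Read 4: bits[23:29] width=6 -> value=48 (bin 110000); offset now 29 = byte 3 bit 5; 3 bits remain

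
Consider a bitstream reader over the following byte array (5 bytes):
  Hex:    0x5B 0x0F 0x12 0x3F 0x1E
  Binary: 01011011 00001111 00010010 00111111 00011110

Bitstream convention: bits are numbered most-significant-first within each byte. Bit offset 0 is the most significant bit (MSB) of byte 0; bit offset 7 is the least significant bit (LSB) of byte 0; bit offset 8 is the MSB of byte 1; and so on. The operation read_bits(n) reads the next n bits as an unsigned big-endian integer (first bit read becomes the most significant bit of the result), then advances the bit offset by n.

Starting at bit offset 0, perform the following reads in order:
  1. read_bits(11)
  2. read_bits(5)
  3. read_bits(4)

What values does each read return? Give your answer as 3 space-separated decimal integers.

Answer: 728 15 1

Derivation:
Read 1: bits[0:11] width=11 -> value=728 (bin 01011011000); offset now 11 = byte 1 bit 3; 29 bits remain
Read 2: bits[11:16] width=5 -> value=15 (bin 01111); offset now 16 = byte 2 bit 0; 24 bits remain
Read 3: bits[16:20] width=4 -> value=1 (bin 0001); offset now 20 = byte 2 bit 4; 20 bits remain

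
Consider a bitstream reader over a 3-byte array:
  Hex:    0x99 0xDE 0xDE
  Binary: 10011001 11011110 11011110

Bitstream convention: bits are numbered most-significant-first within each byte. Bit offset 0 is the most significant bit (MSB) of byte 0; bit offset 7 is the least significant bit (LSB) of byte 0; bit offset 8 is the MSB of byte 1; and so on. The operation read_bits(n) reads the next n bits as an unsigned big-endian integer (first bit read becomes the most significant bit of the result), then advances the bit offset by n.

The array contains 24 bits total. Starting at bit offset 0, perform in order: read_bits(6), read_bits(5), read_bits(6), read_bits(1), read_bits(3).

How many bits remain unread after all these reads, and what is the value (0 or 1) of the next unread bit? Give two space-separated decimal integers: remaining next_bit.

Read 1: bits[0:6] width=6 -> value=38 (bin 100110); offset now 6 = byte 0 bit 6; 18 bits remain
Read 2: bits[6:11] width=5 -> value=14 (bin 01110); offset now 11 = byte 1 bit 3; 13 bits remain
Read 3: bits[11:17] width=6 -> value=61 (bin 111101); offset now 17 = byte 2 bit 1; 7 bits remain
Read 4: bits[17:18] width=1 -> value=1 (bin 1); offset now 18 = byte 2 bit 2; 6 bits remain
Read 5: bits[18:21] width=3 -> value=3 (bin 011); offset now 21 = byte 2 bit 5; 3 bits remain

Answer: 3 1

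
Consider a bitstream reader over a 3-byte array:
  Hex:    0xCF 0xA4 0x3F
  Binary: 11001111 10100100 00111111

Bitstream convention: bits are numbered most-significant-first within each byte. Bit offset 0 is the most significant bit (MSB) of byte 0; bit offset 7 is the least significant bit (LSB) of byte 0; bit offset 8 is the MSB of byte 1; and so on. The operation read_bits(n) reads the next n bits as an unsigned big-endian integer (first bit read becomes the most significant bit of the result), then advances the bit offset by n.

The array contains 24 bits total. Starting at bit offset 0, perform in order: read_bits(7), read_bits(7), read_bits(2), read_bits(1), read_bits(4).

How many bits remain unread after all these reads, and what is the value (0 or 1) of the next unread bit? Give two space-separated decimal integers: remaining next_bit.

Read 1: bits[0:7] width=7 -> value=103 (bin 1100111); offset now 7 = byte 0 bit 7; 17 bits remain
Read 2: bits[7:14] width=7 -> value=105 (bin 1101001); offset now 14 = byte 1 bit 6; 10 bits remain
Read 3: bits[14:16] width=2 -> value=0 (bin 00); offset now 16 = byte 2 bit 0; 8 bits remain
Read 4: bits[16:17] width=1 -> value=0 (bin 0); offset now 17 = byte 2 bit 1; 7 bits remain
Read 5: bits[17:21] width=4 -> value=7 (bin 0111); offset now 21 = byte 2 bit 5; 3 bits remain

Answer: 3 1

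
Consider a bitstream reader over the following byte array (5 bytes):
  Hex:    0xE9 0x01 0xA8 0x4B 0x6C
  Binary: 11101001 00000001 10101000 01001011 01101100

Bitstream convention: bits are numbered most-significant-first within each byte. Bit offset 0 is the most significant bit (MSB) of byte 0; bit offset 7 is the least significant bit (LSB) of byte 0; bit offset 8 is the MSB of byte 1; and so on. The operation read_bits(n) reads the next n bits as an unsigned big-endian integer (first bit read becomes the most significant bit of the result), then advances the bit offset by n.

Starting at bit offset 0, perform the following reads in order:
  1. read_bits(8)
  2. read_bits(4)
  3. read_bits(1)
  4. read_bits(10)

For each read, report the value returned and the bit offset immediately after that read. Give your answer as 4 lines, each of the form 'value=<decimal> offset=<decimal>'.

Read 1: bits[0:8] width=8 -> value=233 (bin 11101001); offset now 8 = byte 1 bit 0; 32 bits remain
Read 2: bits[8:12] width=4 -> value=0 (bin 0000); offset now 12 = byte 1 bit 4; 28 bits remain
Read 3: bits[12:13] width=1 -> value=0 (bin 0); offset now 13 = byte 1 bit 5; 27 bits remain
Read 4: bits[13:23] width=10 -> value=212 (bin 0011010100); offset now 23 = byte 2 bit 7; 17 bits remain

Answer: value=233 offset=8
value=0 offset=12
value=0 offset=13
value=212 offset=23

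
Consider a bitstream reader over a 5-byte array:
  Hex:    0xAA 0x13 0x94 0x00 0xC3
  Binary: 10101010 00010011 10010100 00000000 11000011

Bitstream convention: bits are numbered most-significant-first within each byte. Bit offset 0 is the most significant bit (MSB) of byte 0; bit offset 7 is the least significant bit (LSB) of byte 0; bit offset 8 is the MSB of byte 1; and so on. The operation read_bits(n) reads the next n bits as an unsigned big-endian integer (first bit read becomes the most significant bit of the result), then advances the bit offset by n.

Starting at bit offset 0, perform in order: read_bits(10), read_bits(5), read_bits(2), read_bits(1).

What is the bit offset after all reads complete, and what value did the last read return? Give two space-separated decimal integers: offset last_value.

Answer: 18 0

Derivation:
Read 1: bits[0:10] width=10 -> value=680 (bin 1010101000); offset now 10 = byte 1 bit 2; 30 bits remain
Read 2: bits[10:15] width=5 -> value=9 (bin 01001); offset now 15 = byte 1 bit 7; 25 bits remain
Read 3: bits[15:17] width=2 -> value=3 (bin 11); offset now 17 = byte 2 bit 1; 23 bits remain
Read 4: bits[17:18] width=1 -> value=0 (bin 0); offset now 18 = byte 2 bit 2; 22 bits remain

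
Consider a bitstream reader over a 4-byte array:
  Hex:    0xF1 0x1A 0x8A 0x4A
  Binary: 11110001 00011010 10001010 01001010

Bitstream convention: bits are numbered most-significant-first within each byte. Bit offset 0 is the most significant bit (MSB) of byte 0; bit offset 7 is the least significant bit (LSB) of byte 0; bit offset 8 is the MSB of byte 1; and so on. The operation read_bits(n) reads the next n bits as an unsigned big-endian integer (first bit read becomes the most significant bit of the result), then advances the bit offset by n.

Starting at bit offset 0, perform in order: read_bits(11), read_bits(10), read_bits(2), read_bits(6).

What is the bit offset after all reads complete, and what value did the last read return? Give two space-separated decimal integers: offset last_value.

Read 1: bits[0:11] width=11 -> value=1928 (bin 11110001000); offset now 11 = byte 1 bit 3; 21 bits remain
Read 2: bits[11:21] width=10 -> value=849 (bin 1101010001); offset now 21 = byte 2 bit 5; 11 bits remain
Read 3: bits[21:23] width=2 -> value=1 (bin 01); offset now 23 = byte 2 bit 7; 9 bits remain
Read 4: bits[23:29] width=6 -> value=9 (bin 001001); offset now 29 = byte 3 bit 5; 3 bits remain

Answer: 29 9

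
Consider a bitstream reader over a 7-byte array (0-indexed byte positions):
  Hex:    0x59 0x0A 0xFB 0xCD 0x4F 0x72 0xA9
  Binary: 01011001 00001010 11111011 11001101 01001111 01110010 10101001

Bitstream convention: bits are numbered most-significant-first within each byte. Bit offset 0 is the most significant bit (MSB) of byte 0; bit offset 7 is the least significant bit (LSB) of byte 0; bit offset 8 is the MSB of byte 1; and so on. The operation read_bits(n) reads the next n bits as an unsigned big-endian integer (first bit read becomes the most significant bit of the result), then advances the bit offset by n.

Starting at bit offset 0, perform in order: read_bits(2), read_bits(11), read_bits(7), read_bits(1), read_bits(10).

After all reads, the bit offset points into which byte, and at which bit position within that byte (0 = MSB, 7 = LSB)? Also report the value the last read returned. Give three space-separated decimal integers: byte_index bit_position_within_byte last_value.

Answer: 3 7 486

Derivation:
Read 1: bits[0:2] width=2 -> value=1 (bin 01); offset now 2 = byte 0 bit 2; 54 bits remain
Read 2: bits[2:13] width=11 -> value=801 (bin 01100100001); offset now 13 = byte 1 bit 5; 43 bits remain
Read 3: bits[13:20] width=7 -> value=47 (bin 0101111); offset now 20 = byte 2 bit 4; 36 bits remain
Read 4: bits[20:21] width=1 -> value=1 (bin 1); offset now 21 = byte 2 bit 5; 35 bits remain
Read 5: bits[21:31] width=10 -> value=486 (bin 0111100110); offset now 31 = byte 3 bit 7; 25 bits remain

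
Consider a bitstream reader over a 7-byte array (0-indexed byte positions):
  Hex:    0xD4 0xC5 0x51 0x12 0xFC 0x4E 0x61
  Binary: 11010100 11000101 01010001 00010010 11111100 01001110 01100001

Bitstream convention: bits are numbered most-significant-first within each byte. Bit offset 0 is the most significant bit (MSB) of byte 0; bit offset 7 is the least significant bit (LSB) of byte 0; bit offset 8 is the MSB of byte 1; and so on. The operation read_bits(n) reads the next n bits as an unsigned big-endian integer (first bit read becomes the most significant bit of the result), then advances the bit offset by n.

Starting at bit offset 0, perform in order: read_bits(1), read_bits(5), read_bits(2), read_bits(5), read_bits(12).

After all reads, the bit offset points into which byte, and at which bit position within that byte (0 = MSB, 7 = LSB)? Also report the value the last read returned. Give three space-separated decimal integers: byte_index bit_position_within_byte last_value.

Read 1: bits[0:1] width=1 -> value=1 (bin 1); offset now 1 = byte 0 bit 1; 55 bits remain
Read 2: bits[1:6] width=5 -> value=21 (bin 10101); offset now 6 = byte 0 bit 6; 50 bits remain
Read 3: bits[6:8] width=2 -> value=0 (bin 00); offset now 8 = byte 1 bit 0; 48 bits remain
Read 4: bits[8:13] width=5 -> value=24 (bin 11000); offset now 13 = byte 1 bit 5; 43 bits remain
Read 5: bits[13:25] width=12 -> value=2722 (bin 101010100010); offset now 25 = byte 3 bit 1; 31 bits remain

Answer: 3 1 2722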